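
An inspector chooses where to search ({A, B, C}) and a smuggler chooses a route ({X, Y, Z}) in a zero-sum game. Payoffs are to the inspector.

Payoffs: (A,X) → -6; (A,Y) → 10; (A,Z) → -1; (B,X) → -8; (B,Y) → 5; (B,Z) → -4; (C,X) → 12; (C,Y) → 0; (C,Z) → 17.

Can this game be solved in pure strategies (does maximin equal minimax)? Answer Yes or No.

No

Row minima: A → -6, B → -8, C → 0; maximin = 0.
Column maxima: X → 12, Y → 10, Z → 17; minimax = 10.
0 ≠ 10, so no pure-strategy equilibrium exists.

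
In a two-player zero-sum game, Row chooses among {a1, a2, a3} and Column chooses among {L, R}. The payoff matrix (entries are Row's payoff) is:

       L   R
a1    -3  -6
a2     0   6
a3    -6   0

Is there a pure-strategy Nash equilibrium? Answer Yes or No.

Row minima: a1 → -6, a2 → 0, a3 → -6; maximin = 0.
Column maxima: L → 0, R → 6; minimax = 0.
maximin = minimax = 0, so a saddle point exists.

Yes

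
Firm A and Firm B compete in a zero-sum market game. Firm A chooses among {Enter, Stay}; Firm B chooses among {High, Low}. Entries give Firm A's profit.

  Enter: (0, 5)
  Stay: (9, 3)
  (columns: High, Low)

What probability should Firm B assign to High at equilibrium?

2/11

Row minima: Enter → 0, Stay → 3; maximin = 3.
Column maxima: High → 9, Low → 5; minimax = 5.
3 ≠ 5, so there is no saddle point; optimal play is mixed.
Let Firm A play Enter with probability p. Expected payoff against High: 0p + 9(1−p) = −9p + 9; against Low: 5p + 3(1−p) = 2p + 3.
Setting these equal: −9p + 9 = 2p + 3 ⇒ −11p = -6 ⇒ p = 6/11, and the value is (-9)·(6/11) + 9 = 45/11.
For Firm B: with q = P(High), equating Enter's and Stay's payoffs gives −5q + 5 = 6q + 3 ⇒ q = 2/11.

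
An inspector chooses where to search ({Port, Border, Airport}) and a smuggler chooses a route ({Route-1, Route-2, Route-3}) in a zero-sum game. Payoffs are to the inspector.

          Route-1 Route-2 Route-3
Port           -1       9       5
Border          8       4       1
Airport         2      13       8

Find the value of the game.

62/13

Row minima: Port → -1, Border → 1, Airport → 2; maximin = 2.
Column maxima: Route-1 → 8, Route-2 → 13, Route-3 → 8; minimax = 8.
2 ≠ 8, so there is no saddle point; optimal play is mixed.
Port is strictly dominated by Airport, so the inspector never plays it.
Route-2 is strictly dominated by Route-3 (it gives the inspector strictly more in every row), so the smuggler never plays it.
On the remaining 2×2 (Border, Airport vs Route-1, Route-3):
Let the inspector play Border with probability p. Expected payoff against Route-1: 8p + 2(1−p) = 6p + 2; against Route-3: 1p + 8(1−p) = −7p + 8.
Setting these equal: 6p + 2 = −7p + 8 ⇒ 13p = 6 ⇒ p = 6/13, and the value is (6)·(6/13) + 2 = 62/13.
For the smuggler: with q = P(Route-1), equating Border's and Airport's payoffs gives 7q + 1 = −6q + 8 ⇒ q = 7/13.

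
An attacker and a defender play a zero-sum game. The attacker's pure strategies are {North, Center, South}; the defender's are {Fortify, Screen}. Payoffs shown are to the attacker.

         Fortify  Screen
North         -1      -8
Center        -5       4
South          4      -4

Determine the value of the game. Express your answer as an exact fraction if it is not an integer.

Row minima: North → -8, Center → -5, South → -4; maximin = -4.
Column maxima: Fortify → 4, Screen → 4; minimax = 4.
-4 ≠ 4, so there is no saddle point; optimal play is mixed.
North is strictly dominated by South, so the attacker never plays it.
On the remaining 2×2 (Center, South vs Fortify, Screen):
Let the attacker play Center with probability p. Expected payoff against Fortify: (-5)p + 4(1−p) = −9p + 4; against Screen: 4p + (-4)(1−p) = 8p − 4.
Setting these equal: −9p + 4 = 8p − 4 ⇒ −17p = -8 ⇒ p = 8/17, and the value is (-9)·(8/17) + 4 = -4/17.
For the defender: with q = P(Fortify), equating Center's and South's payoffs gives −9q + 4 = 8q − 4 ⇒ q = 8/17.

-4/17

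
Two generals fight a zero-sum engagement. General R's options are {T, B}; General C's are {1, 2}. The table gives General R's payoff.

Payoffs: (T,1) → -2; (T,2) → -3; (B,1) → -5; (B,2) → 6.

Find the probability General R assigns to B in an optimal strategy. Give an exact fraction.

1/12

Row minima: T → -3, B → -5; maximin = -3.
Column maxima: 1 → -2, 2 → 6; minimax = -2.
-3 ≠ -2, so there is no saddle point; optimal play is mixed.
Let General R play T with probability p. Expected payoff against 1: (-2)p + (-5)(1−p) = 3p − 5; against 2: (-3)p + 6(1−p) = −9p + 6.
Setting these equal: 3p − 5 = −9p + 6 ⇒ 12p = 11 ⇒ p = 11/12, and the value is (3)·(11/12) − 5 = -9/4.
For General C: with q = P(1), equating T's and B's payoffs gives q − 3 = −11q + 6 ⇒ q = 3/4.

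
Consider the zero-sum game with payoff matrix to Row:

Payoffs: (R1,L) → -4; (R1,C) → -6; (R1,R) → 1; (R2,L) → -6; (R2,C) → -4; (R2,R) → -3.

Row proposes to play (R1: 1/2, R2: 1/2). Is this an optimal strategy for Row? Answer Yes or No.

Yes

Against L this mix gives (1/2)·(-4) + (1/2)·(-6) = -5.
Against C this mix gives (1/2)·(-6) + (1/2)·(-4) = -5.
Against R this mix gives (1/2)·1 + (1/2)·(-3) = -1.
All of Column's active replies (L, C) yield -5, and no column does worse for Row. The mix makes Column indifferent and guarantees -5, so it is optimal.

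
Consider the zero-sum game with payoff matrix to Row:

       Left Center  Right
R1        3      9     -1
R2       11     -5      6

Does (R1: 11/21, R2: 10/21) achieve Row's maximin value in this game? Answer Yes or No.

Against Left this mix gives (11/21)·3 + (10/21)·11 = 143/21.
Against Center this mix gives (11/21)·9 + (10/21)·(-5) = 7/3.
Against Right this mix gives (11/21)·(-1) + (10/21)·6 = 7/3.
All of Column's active replies (Center, Right) yield 7/3, and no column does worse for Row. The mix makes Column indifferent and guarantees 7/3, so it is optimal.

Yes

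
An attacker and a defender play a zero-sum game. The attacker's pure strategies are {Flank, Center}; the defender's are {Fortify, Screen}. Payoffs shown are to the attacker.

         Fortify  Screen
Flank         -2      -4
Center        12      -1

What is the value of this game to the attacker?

-1

Row minima: Flank → -4, Center → -1; maximin = -1.
Column maxima: Fortify → 12, Screen → -1; minimax = -1.
Since maximin = minimax = -1, there is a saddle point and the value is -1.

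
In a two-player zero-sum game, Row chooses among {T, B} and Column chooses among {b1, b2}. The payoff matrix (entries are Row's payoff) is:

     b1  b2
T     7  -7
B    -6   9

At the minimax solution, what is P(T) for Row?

Row minima: T → -7, B → -6; maximin = -6.
Column maxima: b1 → 7, b2 → 9; minimax = 7.
-6 ≠ 7, so there is no saddle point; optimal play is mixed.
Let Row play T with probability p. Expected payoff against b1: 7p + (-6)(1−p) = 13p − 6; against b2: (-7)p + 9(1−p) = −16p + 9.
Setting these equal: 13p − 6 = −16p + 9 ⇒ 29p = 15 ⇒ p = 15/29, and the value is (13)·(15/29) − 6 = 21/29.
For Column: with q = P(b1), equating T's and B's payoffs gives 14q − 7 = −15q + 9 ⇒ q = 16/29.

15/29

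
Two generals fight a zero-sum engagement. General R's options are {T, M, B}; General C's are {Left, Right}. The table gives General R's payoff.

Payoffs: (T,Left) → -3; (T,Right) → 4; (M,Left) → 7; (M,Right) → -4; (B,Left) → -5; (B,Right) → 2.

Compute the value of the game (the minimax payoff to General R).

8/9

Row minima: T → -3, M → -4, B → -5; maximin = -3.
Column maxima: Left → 7, Right → 4; minimax = 4.
-3 ≠ 4, so there is no saddle point; optimal play is mixed.
B is strictly dominated by T, so General R never plays it.
On the remaining 2×2 (T, M vs Left, Right):
Let General R play T with probability p. Expected payoff against Left: (-3)p + 7(1−p) = −10p + 7; against Right: 4p + (-4)(1−p) = 8p − 4.
Setting these equal: −10p + 7 = 8p − 4 ⇒ −18p = -11 ⇒ p = 11/18, and the value is (-10)·(11/18) + 7 = 8/9.
For General C: with q = P(Left), equating T's and M's payoffs gives −7q + 4 = 11q − 4 ⇒ q = 4/9.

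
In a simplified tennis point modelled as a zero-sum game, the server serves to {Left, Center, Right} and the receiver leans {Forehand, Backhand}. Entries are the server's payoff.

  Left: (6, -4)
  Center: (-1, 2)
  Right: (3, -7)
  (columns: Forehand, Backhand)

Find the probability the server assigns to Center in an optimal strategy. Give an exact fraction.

Row minima: Left → -4, Center → -1, Right → -7; maximin = -1.
Column maxima: Forehand → 6, Backhand → 2; minimax = 2.
-1 ≠ 2, so there is no saddle point; optimal play is mixed.
Right is strictly dominated by Left, so the server never plays it.
On the remaining 2×2 (Left, Center vs Forehand, Backhand):
Let the server play Left with probability p. Expected payoff against Forehand: 6p + (-1)(1−p) = 7p − 1; against Backhand: (-4)p + 2(1−p) = −6p + 2.
Setting these equal: 7p − 1 = −6p + 2 ⇒ 13p = 3 ⇒ p = 3/13, and the value is (7)·(3/13) − 1 = 8/13.
For the receiver: with q = P(Forehand), equating Left's and Center's payoffs gives 10q − 4 = −3q + 2 ⇒ q = 6/13.

10/13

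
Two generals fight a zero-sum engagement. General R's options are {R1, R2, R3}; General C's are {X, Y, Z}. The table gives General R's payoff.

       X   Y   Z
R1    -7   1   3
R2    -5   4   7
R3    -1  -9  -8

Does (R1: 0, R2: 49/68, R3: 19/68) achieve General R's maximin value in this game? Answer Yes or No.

Against X this mix gives (49/68)·(-5) + (19/68)·(-1) = -66/17.
Against Y this mix gives (49/68)·4 + (19/68)·(-9) = 25/68.
Against Z this mix gives (49/68)·7 + (19/68)·(-8) = 191/68.
General C will play X, holding General R to -66/17. Shifting weight toward the row that does better against X would raise this floor (the equalizing mix achieves -49/17 against both X and Y), so the proposed strategy is not optimal.

No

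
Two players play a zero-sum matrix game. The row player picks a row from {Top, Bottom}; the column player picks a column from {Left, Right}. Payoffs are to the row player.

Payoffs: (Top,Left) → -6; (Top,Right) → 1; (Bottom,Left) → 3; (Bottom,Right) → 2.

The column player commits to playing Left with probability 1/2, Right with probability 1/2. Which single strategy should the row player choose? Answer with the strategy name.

Bottom

Expected payoff of Top: (1/2)·(-6) + (1/2)·1 = -5/2.
Expected payoff of Bottom: (1/2)·3 + (1/2)·2 = 5/2.
The largest is 5/2, so the row player's best response is Bottom.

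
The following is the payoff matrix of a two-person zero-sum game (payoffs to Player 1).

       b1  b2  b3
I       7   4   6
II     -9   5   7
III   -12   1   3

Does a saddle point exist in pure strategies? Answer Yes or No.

No

Row minima: I → 4, II → -9, III → -12; maximin = 4.
Column maxima: b1 → 7, b2 → 5, b3 → 7; minimax = 5.
4 ≠ 5, so no pure-strategy equilibrium exists.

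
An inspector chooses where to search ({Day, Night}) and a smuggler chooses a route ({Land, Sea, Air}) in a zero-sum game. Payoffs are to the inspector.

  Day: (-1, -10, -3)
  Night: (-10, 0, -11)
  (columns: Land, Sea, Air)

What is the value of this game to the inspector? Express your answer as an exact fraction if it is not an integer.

-55/9

Row minima: Day → -10, Night → -11; maximin = -10.
Column maxima: Land → -1, Sea → 0, Air → -3; minimax = -3.
-10 ≠ -3, so there is no saddle point; optimal play is mixed.
Land is strictly dominated by Air (it gives the inspector strictly more in every row), so the smuggler never plays it.
On the remaining 2×2 (Day, Night vs Sea, Air):
Let the inspector play Day with probability p. Expected payoff against Sea: (-10)p + 0(1−p) = −10p; against Air: (-3)p + (-11)(1−p) = 8p − 11.
Setting these equal: −10p = 8p − 11 ⇒ −18p = -11 ⇒ p = 11/18, and the value is (-10)·(11/18) = -55/9.
For the smuggler: with q = P(Sea), equating Day's and Night's payoffs gives −7q − 3 = 11q − 11 ⇒ q = 4/9.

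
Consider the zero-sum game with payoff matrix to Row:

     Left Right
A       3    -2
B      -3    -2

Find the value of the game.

-2

Row minima: A → -2, B → -3; maximin = -2.
Column maxima: Left → 3, Right → -2; minimax = -2.
Since maximin = minimax = -2, there is a saddle point and the value is -2.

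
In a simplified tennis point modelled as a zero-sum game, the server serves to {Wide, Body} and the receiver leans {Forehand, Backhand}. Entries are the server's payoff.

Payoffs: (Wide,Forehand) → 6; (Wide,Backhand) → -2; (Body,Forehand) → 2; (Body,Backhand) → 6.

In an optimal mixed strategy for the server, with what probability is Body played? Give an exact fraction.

2/3

Row minima: Wide → -2, Body → 2; maximin = 2.
Column maxima: Forehand → 6, Backhand → 6; minimax = 6.
2 ≠ 6, so there is no saddle point; optimal play is mixed.
Let the server play Wide with probability p. Expected payoff against Forehand: 6p + 2(1−p) = 4p + 2; against Backhand: (-2)p + 6(1−p) = −8p + 6.
Setting these equal: 4p + 2 = −8p + 6 ⇒ 12p = 4 ⇒ p = 1/3, and the value is (4)·(1/3) + 2 = 10/3.
For the receiver: with q = P(Forehand), equating Wide's and Body's payoffs gives 8q − 2 = −4q + 6 ⇒ q = 2/3.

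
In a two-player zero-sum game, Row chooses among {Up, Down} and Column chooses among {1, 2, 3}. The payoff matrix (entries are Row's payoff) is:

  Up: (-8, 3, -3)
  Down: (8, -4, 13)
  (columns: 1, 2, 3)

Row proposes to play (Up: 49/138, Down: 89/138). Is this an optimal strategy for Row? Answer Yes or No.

Against 1 this mix gives (49/138)·(-8) + (89/138)·8 = 160/69.
Against 2 this mix gives (49/138)·3 + (89/138)·(-4) = -209/138.
Against 3 this mix gives (49/138)·(-3) + (89/138)·13 = 505/69.
Column will play 2, holding Row to -209/138. Shifting weight toward the row that does better against 2 would raise this floor (the equalizing mix achieves -8/23 against both 2 and 1), so the proposed strategy is not optimal.

No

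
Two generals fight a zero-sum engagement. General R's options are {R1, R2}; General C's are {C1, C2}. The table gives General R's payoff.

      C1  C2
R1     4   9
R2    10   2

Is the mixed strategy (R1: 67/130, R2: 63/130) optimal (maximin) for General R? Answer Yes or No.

No

Against C1 this mix gives (67/130)·4 + (63/130)·10 = 449/65.
Against C2 this mix gives (67/130)·9 + (63/130)·2 = 729/130.
General C will play C2, holding General R to 729/130. Shifting weight toward the row that does better against C2 would raise this floor (the equalizing mix achieves 82/13 against both C2 and C1), so the proposed strategy is not optimal.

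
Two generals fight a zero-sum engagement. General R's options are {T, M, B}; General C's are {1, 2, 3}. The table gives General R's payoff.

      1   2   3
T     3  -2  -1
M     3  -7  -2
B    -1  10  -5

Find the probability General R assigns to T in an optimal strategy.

Row minima: T → -2, M → -7, B → -5; maximin = -2.
Column maxima: 1 → 3, 2 → 10, 3 → -1; minimax = -1.
-2 ≠ -1, so there is no saddle point; optimal play is mixed.
1 is strictly dominated by 3 (it gives General R strictly more in every row), so General C never plays it.
With 1 eliminated, M is strictly dominated by T (T gives General R strictly more in every remaining column), so General R never plays it.
On the remaining 2×2 (T, B vs 2, 3):
Let General R play T with probability p. Expected payoff against 2: (-2)p + 10(1−p) = −12p + 10; against 3: (-1)p + (-5)(1−p) = 4p − 5.
Setting these equal: −12p + 10 = 4p − 5 ⇒ −16p = -15 ⇒ p = 15/16, and the value is (-12)·(15/16) + 10 = -5/4.
For General C: with q = P(2), equating T's and B's payoffs gives −q − 1 = 15q − 5 ⇒ q = 1/4.

15/16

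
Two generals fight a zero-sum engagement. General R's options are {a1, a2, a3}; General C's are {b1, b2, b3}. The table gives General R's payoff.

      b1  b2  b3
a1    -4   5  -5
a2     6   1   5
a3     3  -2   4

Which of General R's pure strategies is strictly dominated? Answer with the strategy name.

a2 gives a strictly higher payoff than a3 against every column: 6 > 3, 1 > -2, 5 > 4.
So a3 is strictly dominated and General R never plays it.

a3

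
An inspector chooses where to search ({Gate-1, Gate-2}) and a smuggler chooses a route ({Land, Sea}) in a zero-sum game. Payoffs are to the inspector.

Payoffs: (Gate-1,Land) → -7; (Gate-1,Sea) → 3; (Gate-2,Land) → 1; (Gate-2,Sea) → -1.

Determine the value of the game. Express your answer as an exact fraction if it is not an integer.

Row minima: Gate-1 → -7, Gate-2 → -1; maximin = -1.
Column maxima: Land → 1, Sea → 3; minimax = 1.
-1 ≠ 1, so there is no saddle point; optimal play is mixed.
Let the inspector play Gate-1 with probability p. Expected payoff against Land: (-7)p + 1(1−p) = −8p + 1; against Sea: 3p + (-1)(1−p) = 4p − 1.
Setting these equal: −8p + 1 = 4p − 1 ⇒ −12p = -2 ⇒ p = 1/6, and the value is (-8)·(1/6) + 1 = -1/3.
For the smuggler: with q = P(Land), equating Gate-1's and Gate-2's payoffs gives −10q + 3 = 2q − 1 ⇒ q = 1/3.

-1/3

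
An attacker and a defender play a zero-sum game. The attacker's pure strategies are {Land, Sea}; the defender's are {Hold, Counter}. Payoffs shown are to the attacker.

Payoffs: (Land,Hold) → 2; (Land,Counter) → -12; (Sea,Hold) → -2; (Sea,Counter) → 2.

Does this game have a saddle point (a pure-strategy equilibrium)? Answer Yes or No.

No

Row minima: Land → -12, Sea → -2; maximin = -2.
Column maxima: Hold → 2, Counter → 2; minimax = 2.
-2 ≠ 2, so no pure-strategy equilibrium exists.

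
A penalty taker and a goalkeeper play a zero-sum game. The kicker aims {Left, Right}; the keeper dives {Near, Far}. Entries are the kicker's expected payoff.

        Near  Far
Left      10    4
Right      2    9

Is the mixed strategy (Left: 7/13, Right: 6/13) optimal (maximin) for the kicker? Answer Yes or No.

Against Near this mix gives (7/13)·10 + (6/13)·2 = 82/13.
Against Far this mix gives (7/13)·4 + (6/13)·9 = 82/13.
All of the keeper's active replies (Near, Far) yield 82/13, and no column does worse for the kicker. The mix makes the keeper indifferent and guarantees 82/13, so it is optimal.

Yes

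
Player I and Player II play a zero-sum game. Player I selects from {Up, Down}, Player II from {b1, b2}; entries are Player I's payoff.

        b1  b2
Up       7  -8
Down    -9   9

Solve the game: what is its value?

-3/11

Row minima: Up → -8, Down → -9; maximin = -8.
Column maxima: b1 → 7, b2 → 9; minimax = 7.
-8 ≠ 7, so there is no saddle point; optimal play is mixed.
Let Player I play Up with probability p. Expected payoff against b1: 7p + (-9)(1−p) = 16p − 9; against b2: (-8)p + 9(1−p) = −17p + 9.
Setting these equal: 16p − 9 = −17p + 9 ⇒ 33p = 18 ⇒ p = 6/11, and the value is (16)·(6/11) − 9 = -3/11.
For Player II: with q = P(b1), equating Up's and Down's payoffs gives 15q − 8 = −18q + 9 ⇒ q = 17/33.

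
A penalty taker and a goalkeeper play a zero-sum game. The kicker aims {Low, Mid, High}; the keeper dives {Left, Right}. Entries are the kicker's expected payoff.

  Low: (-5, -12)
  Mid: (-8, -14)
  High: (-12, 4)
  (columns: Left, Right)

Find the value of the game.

Row minima: Low → -12, Mid → -14, High → -12; maximin = -12.
Column maxima: Left → -5, Right → 4; minimax = -5.
-12 ≠ -5, so there is no saddle point; optimal play is mixed.
Mid is strictly dominated by Low, so the kicker never plays it.
On the remaining 2×2 (Low, High vs Left, Right):
Let the kicker play Low with probability p. Expected payoff against Left: (-5)p + (-12)(1−p) = 7p − 12; against Right: (-12)p + 4(1−p) = −16p + 4.
Setting these equal: 7p − 12 = −16p + 4 ⇒ 23p = 16 ⇒ p = 16/23, and the value is (7)·(16/23) − 12 = -164/23.
For the keeper: with q = P(Left), equating Low's and High's payoffs gives 7q − 12 = −16q + 4 ⇒ q = 16/23.

-164/23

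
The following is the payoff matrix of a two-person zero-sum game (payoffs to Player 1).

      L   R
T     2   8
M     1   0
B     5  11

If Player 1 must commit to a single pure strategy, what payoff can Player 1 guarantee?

Row minima: T → 2, M → 0, B → 5.
The best of these is 5.

5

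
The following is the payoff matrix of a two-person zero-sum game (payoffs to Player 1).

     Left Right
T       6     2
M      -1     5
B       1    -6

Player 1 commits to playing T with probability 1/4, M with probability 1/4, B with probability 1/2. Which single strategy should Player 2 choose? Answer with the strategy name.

If Player 2 plays Left, Player 1's expected payoff is (1/4)·6 + (1/4)·(-1) + (1/2)·1 = 7/4.
If Player 2 plays Right, Player 1's expected payoff is (1/4)·2 + (1/4)·5 + (1/2)·(-6) = -5/4.
Player 2 minimizes Player 1's payoff; the smallest is -5/4, so the best response is Right.

Right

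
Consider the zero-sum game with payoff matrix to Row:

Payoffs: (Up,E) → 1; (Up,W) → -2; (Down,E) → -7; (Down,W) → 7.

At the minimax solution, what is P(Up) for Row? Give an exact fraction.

14/17

Row minima: Up → -2, Down → -7; maximin = -2.
Column maxima: E → 1, W → 7; minimax = 1.
-2 ≠ 1, so there is no saddle point; optimal play is mixed.
Let Row play Up with probability p. Expected payoff against E: 1p + (-7)(1−p) = 8p − 7; against W: (-2)p + 7(1−p) = −9p + 7.
Setting these equal: 8p − 7 = −9p + 7 ⇒ 17p = 14 ⇒ p = 14/17, and the value is (8)·(14/17) − 7 = -7/17.
For Column: with q = P(E), equating Up's and Down's payoffs gives 3q − 2 = −14q + 7 ⇒ q = 9/17.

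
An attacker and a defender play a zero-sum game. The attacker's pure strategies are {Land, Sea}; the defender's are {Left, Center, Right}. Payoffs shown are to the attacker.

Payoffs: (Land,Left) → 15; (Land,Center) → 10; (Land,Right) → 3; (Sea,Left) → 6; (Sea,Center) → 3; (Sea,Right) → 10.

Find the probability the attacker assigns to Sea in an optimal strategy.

Row minima: Land → 3, Sea → 3; maximin = 3.
Column maxima: Left → 15, Center → 10, Right → 10; minimax = 10.
3 ≠ 10, so there is no saddle point; optimal play is mixed.
Left is strictly dominated by Center (it gives the attacker strictly more in every row), so the defender never plays it.
On the remaining 2×2 (Land, Sea vs Center, Right):
Let the attacker play Land with probability p. Expected payoff against Center: 10p + 3(1−p) = 7p + 3; against Right: 3p + 10(1−p) = −7p + 10.
Setting these equal: 7p + 3 = −7p + 10 ⇒ 14p = 7 ⇒ p = 1/2, and the value is (7)·(1/2) + 3 = 13/2.
For the defender: with q = P(Center), equating Land's and Sea's payoffs gives 7q + 3 = −7q + 10 ⇒ q = 1/2.

1/2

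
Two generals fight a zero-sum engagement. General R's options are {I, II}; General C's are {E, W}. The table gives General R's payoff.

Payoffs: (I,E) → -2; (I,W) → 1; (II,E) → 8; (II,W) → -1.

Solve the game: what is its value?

Row minima: I → -2, II → -1; maximin = -1.
Column maxima: E → 8, W → 1; minimax = 1.
-1 ≠ 1, so there is no saddle point; optimal play is mixed.
Let General R play I with probability p. Expected payoff against E: (-2)p + 8(1−p) = −10p + 8; against W: 1p + (-1)(1−p) = 2p − 1.
Setting these equal: −10p + 8 = 2p − 1 ⇒ −12p = -9 ⇒ p = 3/4, and the value is (-10)·(3/4) + 8 = 1/2.
For General C: with q = P(E), equating I's and II's payoffs gives −3q + 1 = 9q − 1 ⇒ q = 1/6.

1/2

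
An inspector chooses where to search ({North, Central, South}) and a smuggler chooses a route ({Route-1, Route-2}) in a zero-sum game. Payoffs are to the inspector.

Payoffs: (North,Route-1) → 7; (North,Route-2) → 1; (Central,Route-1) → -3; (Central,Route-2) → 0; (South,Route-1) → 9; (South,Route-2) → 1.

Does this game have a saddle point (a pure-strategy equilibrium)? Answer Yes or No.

Yes

Row minima: North → 1, Central → -3, South → 1; maximin = 1.
Column maxima: Route-1 → 9, Route-2 → 1; minimax = 1.
maximin = minimax = 1, so a saddle point exists.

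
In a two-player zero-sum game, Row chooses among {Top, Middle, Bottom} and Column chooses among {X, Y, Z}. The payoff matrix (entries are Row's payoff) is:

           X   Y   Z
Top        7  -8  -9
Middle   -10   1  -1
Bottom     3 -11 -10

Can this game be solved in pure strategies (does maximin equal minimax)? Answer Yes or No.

Row minima: Top → -9, Middle → -10, Bottom → -11; maximin = -9.
Column maxima: X → 7, Y → 1, Z → -1; minimax = -1.
-9 ≠ -1, so no pure-strategy equilibrium exists.

No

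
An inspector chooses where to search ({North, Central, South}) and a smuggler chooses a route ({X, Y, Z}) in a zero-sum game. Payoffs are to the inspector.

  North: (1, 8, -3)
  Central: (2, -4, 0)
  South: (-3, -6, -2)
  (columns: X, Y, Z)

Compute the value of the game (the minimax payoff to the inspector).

-4/5

Row minima: North → -3, Central → -4, South → -6; maximin = -3.
Column maxima: X → 2, Y → 8, Z → 0; minimax = 0.
-3 ≠ 0, so there is no saddle point; optimal play is mixed.
South is strictly dominated by Central, so the inspector never plays it.
With South eliminated, X is strictly dominated by Z (it gives the inspector strictly more in every remaining row), so the smuggler never plays it.
On the remaining 2×2 (North, Central vs Y, Z):
Let the inspector play North with probability p. Expected payoff against Y: 8p + (-4)(1−p) = 12p − 4; against Z: (-3)p + 0(1−p) = −3p.
Setting these equal: 12p − 4 = −3p ⇒ 15p = 4 ⇒ p = 4/15, and the value is (12)·(4/15) − 4 = -4/5.
For the smuggler: with q = P(Y), equating North's and Central's payoffs gives 11q − 3 = −4q ⇒ q = 1/5.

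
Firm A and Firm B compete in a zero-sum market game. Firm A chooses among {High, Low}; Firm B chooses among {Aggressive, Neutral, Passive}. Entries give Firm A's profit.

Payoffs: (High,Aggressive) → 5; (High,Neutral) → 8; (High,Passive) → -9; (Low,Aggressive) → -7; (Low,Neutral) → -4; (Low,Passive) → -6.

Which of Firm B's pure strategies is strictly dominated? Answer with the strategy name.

Neutral

Aggressive holds Firm A's payoff strictly below Neutral in every row: 5 < 8, -7 < -4.
So Neutral is strictly dominated for Firm B.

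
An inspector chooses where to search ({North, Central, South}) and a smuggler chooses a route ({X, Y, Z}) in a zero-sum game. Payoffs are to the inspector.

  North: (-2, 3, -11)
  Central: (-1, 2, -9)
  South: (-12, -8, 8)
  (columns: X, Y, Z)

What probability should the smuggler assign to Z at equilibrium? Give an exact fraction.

Row minima: North → -11, Central → -9, South → -12; maximin = -9.
Column maxima: X → -1, Y → 3, Z → 8; minimax = -1.
-9 ≠ -1, so there is no saddle point; optimal play is mixed.
Y is strictly dominated by X (it gives the inspector strictly more in every row), so the smuggler never plays it.
With Y eliminated, North is strictly dominated by Central (Central gives the inspector strictly more in every remaining column), so the inspector never plays it.
On the remaining 2×2 (Central, South vs X, Z):
Let the inspector play Central with probability p. Expected payoff against X: (-1)p + (-12)(1−p) = 11p − 12; against Z: (-9)p + 8(1−p) = −17p + 8.
Setting these equal: 11p − 12 = −17p + 8 ⇒ 28p = 20 ⇒ p = 5/7, and the value is (11)·(5/7) − 12 = -29/7.
For the smuggler: with q = P(X), equating Central's and South's payoffs gives 8q − 9 = −20q + 8 ⇒ q = 17/28.

11/28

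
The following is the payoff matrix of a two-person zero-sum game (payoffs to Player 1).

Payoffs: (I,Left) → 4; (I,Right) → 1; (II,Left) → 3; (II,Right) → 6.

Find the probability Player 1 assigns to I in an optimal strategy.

1/2

Row minima: I → 1, II → 3; maximin = 3.
Column maxima: Left → 4, Right → 6; minimax = 4.
3 ≠ 4, so there is no saddle point; optimal play is mixed.
Let Player 1 play I with probability p. Expected payoff against Left: 4p + 3(1−p) = p + 3; against Right: 1p + 6(1−p) = −5p + 6.
Setting these equal: p + 3 = −5p + 6 ⇒ 6p = 3 ⇒ p = 1/2, and the value is (1)·(1/2) + 3 = 7/2.
For Player 2: with q = P(Left), equating I's and II's payoffs gives 3q + 1 = −3q + 6 ⇒ q = 5/6.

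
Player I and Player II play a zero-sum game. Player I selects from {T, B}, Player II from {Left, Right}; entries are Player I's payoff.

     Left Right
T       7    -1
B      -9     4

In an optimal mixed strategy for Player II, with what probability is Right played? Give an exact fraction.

Row minima: T → -1, B → -9; maximin = -1.
Column maxima: Left → 7, Right → 4; minimax = 4.
-1 ≠ 4, so there is no saddle point; optimal play is mixed.
Let Player I play T with probability p. Expected payoff against Left: 7p + (-9)(1−p) = 16p − 9; against Right: (-1)p + 4(1−p) = −5p + 4.
Setting these equal: 16p − 9 = −5p + 4 ⇒ 21p = 13 ⇒ p = 13/21, and the value is (16)·(13/21) − 9 = 19/21.
For Player II: with q = P(Left), equating T's and B's payoffs gives 8q − 1 = −13q + 4 ⇒ q = 5/21.

16/21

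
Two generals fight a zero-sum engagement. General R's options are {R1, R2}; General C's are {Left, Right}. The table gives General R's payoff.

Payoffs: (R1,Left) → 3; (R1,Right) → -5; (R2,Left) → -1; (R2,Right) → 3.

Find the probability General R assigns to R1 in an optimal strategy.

Row minima: R1 → -5, R2 → -1; maximin = -1.
Column maxima: Left → 3, Right → 3; minimax = 3.
-1 ≠ 3, so there is no saddle point; optimal play is mixed.
Let General R play R1 with probability p. Expected payoff against Left: 3p + (-1)(1−p) = 4p − 1; against Right: (-5)p + 3(1−p) = −8p + 3.
Setting these equal: 4p − 1 = −8p + 3 ⇒ 12p = 4 ⇒ p = 1/3, and the value is (4)·(1/3) − 1 = 1/3.
For General C: with q = P(Left), equating R1's and R2's payoffs gives 8q − 5 = −4q + 3 ⇒ q = 2/3.

1/3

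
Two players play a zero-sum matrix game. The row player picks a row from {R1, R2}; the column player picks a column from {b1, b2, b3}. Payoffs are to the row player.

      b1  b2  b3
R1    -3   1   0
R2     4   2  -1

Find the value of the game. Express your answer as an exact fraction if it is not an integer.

Row minima: R1 → -3, R2 → -1; maximin = -1.
Column maxima: b1 → 4, b2 → 2, b3 → 0; minimax = 0.
-1 ≠ 0, so there is no saddle point; optimal play is mixed.
b2 is strictly dominated by b3 (it gives the row player strictly more in every row), so the column player never plays it.
On the remaining 2×2 (R1, R2 vs b1, b3):
Let the row player play R1 with probability p. Expected payoff against b1: (-3)p + 4(1−p) = −7p + 4; against b3: 0p + (-1)(1−p) = p − 1.
Setting these equal: −7p + 4 = p − 1 ⇒ −8p = -5 ⇒ p = 5/8, and the value is (-7)·(5/8) + 4 = -3/8.
For the column player: with q = P(b1), equating R1's and R2's payoffs gives −3q = 5q − 1 ⇒ q = 1/8.

-3/8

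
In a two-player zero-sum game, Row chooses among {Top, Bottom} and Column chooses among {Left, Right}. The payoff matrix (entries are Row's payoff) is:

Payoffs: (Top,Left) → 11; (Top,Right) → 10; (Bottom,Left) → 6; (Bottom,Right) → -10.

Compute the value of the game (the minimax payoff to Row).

10

Row minima: Top → 10, Bottom → -10; maximin = 10.
Column maxima: Left → 11, Right → 10; minimax = 10.
Since maximin = minimax = 10, there is a saddle point and the value is 10.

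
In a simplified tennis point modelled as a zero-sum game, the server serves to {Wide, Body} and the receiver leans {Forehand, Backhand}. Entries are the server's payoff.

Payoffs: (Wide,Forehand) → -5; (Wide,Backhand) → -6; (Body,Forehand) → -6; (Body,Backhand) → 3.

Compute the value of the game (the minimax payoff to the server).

-51/10

Row minima: Wide → -6, Body → -6; maximin = -6.
Column maxima: Forehand → -5, Backhand → 3; minimax = -5.
-6 ≠ -5, so there is no saddle point; optimal play is mixed.
Let the server play Wide with probability p. Expected payoff against Forehand: (-5)p + (-6)(1−p) = p − 6; against Backhand: (-6)p + 3(1−p) = −9p + 3.
Setting these equal: p − 6 = −9p + 3 ⇒ 10p = 9 ⇒ p = 9/10, and the value is (1)·(9/10) − 6 = -51/10.
For the receiver: with q = P(Forehand), equating Wide's and Body's payoffs gives q − 6 = −9q + 3 ⇒ q = 9/10.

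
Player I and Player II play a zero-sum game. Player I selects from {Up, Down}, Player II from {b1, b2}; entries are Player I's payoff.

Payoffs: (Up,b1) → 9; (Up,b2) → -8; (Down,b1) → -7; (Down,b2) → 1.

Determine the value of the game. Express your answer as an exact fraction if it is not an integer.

Row minima: Up → -8, Down → -7; maximin = -7.
Column maxima: b1 → 9, b2 → 1; minimax = 1.
-7 ≠ 1, so there is no saddle point; optimal play is mixed.
Let Player I play Up with probability p. Expected payoff against b1: 9p + (-7)(1−p) = 16p − 7; against b2: (-8)p + 1(1−p) = −9p + 1.
Setting these equal: 16p − 7 = −9p + 1 ⇒ 25p = 8 ⇒ p = 8/25, and the value is (16)·(8/25) − 7 = -47/25.
For Player II: with q = P(b1), equating Up's and Down's payoffs gives 17q − 8 = −8q + 1 ⇒ q = 9/25.

-47/25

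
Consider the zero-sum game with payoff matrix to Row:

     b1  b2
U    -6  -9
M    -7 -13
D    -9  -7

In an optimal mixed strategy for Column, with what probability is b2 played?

Row minima: U → -9, M → -13, D → -9; maximin = -9.
Column maxima: b1 → -6, b2 → -7; minimax = -7.
-9 ≠ -7, so there is no saddle point; optimal play is mixed.
M is strictly dominated by U, so Row never plays it.
On the remaining 2×2 (U, D vs b1, b2):
Let Row play U with probability p. Expected payoff against b1: (-6)p + (-9)(1−p) = 3p − 9; against b2: (-9)p + (-7)(1−p) = −2p − 7.
Setting these equal: 3p − 9 = −2p − 7 ⇒ 5p = 2 ⇒ p = 2/5, and the value is (3)·(2/5) − 9 = -39/5.
For Column: with q = P(b1), equating U's and D's payoffs gives 3q − 9 = −2q − 7 ⇒ q = 2/5.

3/5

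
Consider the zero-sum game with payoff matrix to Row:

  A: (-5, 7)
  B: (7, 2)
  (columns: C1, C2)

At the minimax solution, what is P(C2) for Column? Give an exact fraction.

Row minima: A → -5, B → 2; maximin = 2.
Column maxima: C1 → 7, C2 → 7; minimax = 7.
2 ≠ 7, so there is no saddle point; optimal play is mixed.
Let Row play A with probability p. Expected payoff against C1: (-5)p + 7(1−p) = −12p + 7; against C2: 7p + 2(1−p) = 5p + 2.
Setting these equal: −12p + 7 = 5p + 2 ⇒ −17p = -5 ⇒ p = 5/17, and the value is (-12)·(5/17) + 7 = 59/17.
For Column: with q = P(C1), equating A's and B's payoffs gives −12q + 7 = 5q + 2 ⇒ q = 5/17.

12/17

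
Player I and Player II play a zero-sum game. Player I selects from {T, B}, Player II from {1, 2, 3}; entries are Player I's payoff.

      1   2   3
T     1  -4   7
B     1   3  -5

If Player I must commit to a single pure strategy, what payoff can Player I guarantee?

-4

Row minima: T → -4, B → -5.
The best of these is -4.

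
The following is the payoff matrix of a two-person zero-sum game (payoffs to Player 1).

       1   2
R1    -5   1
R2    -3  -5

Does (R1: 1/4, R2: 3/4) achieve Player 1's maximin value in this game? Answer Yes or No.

Against 1 this mix gives (1/4)·(-5) + (3/4)·(-3) = -7/2.
Against 2 this mix gives (1/4)·1 + (3/4)·(-5) = -7/2.
All of Player 2's active replies (1, 2) yield -7/2, and no column does worse for Player 1. The mix makes Player 2 indifferent and guarantees -7/2, so it is optimal.

Yes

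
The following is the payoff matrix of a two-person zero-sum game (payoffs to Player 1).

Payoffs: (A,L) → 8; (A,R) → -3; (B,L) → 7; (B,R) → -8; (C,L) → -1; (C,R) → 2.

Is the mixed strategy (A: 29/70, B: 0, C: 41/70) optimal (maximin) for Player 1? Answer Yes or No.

No

Against L this mix gives (29/70)·8 + (41/70)·(-1) = 191/70.
Against R this mix gives (29/70)·(-3) + (41/70)·2 = -1/14.
Player 2 will play R, holding Player 1 to -1/14. Shifting weight toward the row that does better against R would raise this floor (the equalizing mix achieves 13/14 against both R and L), so the proposed strategy is not optimal.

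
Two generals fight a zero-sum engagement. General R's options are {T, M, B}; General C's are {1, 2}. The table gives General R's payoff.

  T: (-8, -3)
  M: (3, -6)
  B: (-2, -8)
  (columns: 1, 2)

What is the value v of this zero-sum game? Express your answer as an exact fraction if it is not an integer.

Row minima: T → -8, M → -6, B → -8; maximin = -6.
Column maxima: 1 → 3, 2 → -3; minimax = -3.
-6 ≠ -3, so there is no saddle point; optimal play is mixed.
B is strictly dominated by M, so General R never plays it.
On the remaining 2×2 (T, M vs 1, 2):
Let General R play T with probability p. Expected payoff against 1: (-8)p + 3(1−p) = −11p + 3; against 2: (-3)p + (-6)(1−p) = 3p − 6.
Setting these equal: −11p + 3 = 3p − 6 ⇒ −14p = -9 ⇒ p = 9/14, and the value is (-11)·(9/14) + 3 = -57/14.
For General C: with q = P(1), equating T's and M's payoffs gives −5q − 3 = 9q − 6 ⇒ q = 3/14.

-57/14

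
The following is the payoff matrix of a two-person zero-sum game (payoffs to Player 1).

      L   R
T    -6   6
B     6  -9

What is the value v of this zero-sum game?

-2/3

Row minima: T → -6, B → -9; maximin = -6.
Column maxima: L → 6, R → 6; minimax = 6.
-6 ≠ 6, so there is no saddle point; optimal play is mixed.
Let Player 1 play T with probability p. Expected payoff against L: (-6)p + 6(1−p) = −12p + 6; against R: 6p + (-9)(1−p) = 15p − 9.
Setting these equal: −12p + 6 = 15p − 9 ⇒ −27p = -15 ⇒ p = 5/9, and the value is (-12)·(5/9) + 6 = -2/3.
For Player 2: with q = P(L), equating T's and B's payoffs gives −12q + 6 = 15q − 9 ⇒ q = 5/9.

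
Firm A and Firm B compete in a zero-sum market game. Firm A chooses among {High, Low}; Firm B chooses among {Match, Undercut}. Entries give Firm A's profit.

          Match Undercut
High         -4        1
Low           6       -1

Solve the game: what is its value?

1/6

Row minima: High → -4, Low → -1; maximin = -1.
Column maxima: Match → 6, Undercut → 1; minimax = 1.
-1 ≠ 1, so there is no saddle point; optimal play is mixed.
Let Firm A play High with probability p. Expected payoff against Match: (-4)p + 6(1−p) = −10p + 6; against Undercut: 1p + (-1)(1−p) = 2p − 1.
Setting these equal: −10p + 6 = 2p − 1 ⇒ −12p = -7 ⇒ p = 7/12, and the value is (-10)·(7/12) + 6 = 1/6.
For Firm B: with q = P(Match), equating High's and Low's payoffs gives −5q + 1 = 7q − 1 ⇒ q = 1/6.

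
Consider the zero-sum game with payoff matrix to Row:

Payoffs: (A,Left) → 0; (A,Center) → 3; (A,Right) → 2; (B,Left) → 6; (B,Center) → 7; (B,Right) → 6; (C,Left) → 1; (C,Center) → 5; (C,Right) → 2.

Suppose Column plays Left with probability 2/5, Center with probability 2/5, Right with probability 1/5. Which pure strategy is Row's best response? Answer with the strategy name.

B

Expected payoff of A: (2/5)·0 + (2/5)·3 + (1/5)·2 = 8/5.
Expected payoff of B: (2/5)·6 + (2/5)·7 + (1/5)·6 = 32/5.
Expected payoff of C: (2/5)·1 + (2/5)·5 + (1/5)·2 = 14/5.
The largest is 32/5, so Row's best response is B.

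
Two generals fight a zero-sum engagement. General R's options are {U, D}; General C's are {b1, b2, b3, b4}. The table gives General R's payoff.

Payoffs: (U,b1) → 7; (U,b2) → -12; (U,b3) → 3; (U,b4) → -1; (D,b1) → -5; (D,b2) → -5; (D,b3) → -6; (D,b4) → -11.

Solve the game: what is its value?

-127/17

Row minima: U → -12, D → -11; maximin = -11.
Column maxima: b1 → 7, b2 → -5, b3 → 3, b4 → -1; minimax = -5.
-11 ≠ -5, so there is no saddle point; optimal play is mixed.
b1 is strictly dominated by b3 (it gives General R strictly more in every row), so General C never plays it.
b3 is strictly dominated by b4 (it gives General R strictly more in every row), so General C never plays it.
On the remaining 2×2 (U, D vs b2, b4):
Let General R play U with probability p. Expected payoff against b2: (-12)p + (-5)(1−p) = −7p − 5; against b4: (-1)p + (-11)(1−p) = 10p − 11.
Setting these equal: −7p − 5 = 10p − 11 ⇒ −17p = -6 ⇒ p = 6/17, and the value is (-7)·(6/17) − 5 = -127/17.
For General C: with q = P(b2), equating U's and D's payoffs gives −11q − 1 = 6q − 11 ⇒ q = 10/17.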